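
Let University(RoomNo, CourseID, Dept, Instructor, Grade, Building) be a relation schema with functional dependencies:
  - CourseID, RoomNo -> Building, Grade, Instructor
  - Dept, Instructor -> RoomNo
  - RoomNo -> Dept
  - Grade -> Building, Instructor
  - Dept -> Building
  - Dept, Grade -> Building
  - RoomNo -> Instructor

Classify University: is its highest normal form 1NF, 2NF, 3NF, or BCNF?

1NF

Candidate keys: {CourseID, Dept, Grade}, {CourseID, Dept, Instructor}, {CourseID, RoomNo}. Prime attributes: {CourseID, Dept, Grade, Instructor, RoomNo}.
For Dept, Instructor -> RoomNo we have {Dept, Instructor}⁺ = {Building, Dept, Instructor, RoomNo}; {Dept, Instructor} is not a superkey, so BCNF fails.
Because {Building} is non-prime and the left side of Grade -> Building, Instructor is not a superkey, the relation is not in 3NF.
{RoomNo} is a proper subset of the key {CourseID, RoomNo}, and {RoomNo}⁺ contains the non-prime attribute {Building} — a partial dependency, so 2NF is violated.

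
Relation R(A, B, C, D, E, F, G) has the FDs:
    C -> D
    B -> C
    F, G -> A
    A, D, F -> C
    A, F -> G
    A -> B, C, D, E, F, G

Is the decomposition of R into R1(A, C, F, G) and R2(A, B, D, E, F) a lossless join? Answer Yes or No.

Yes

R1 ∩ R2 = {A, F}; its closure under F is {A, B, C, D, E, F, G}.
This includes all of R1, so the common attributes are a superkey of R1 — the join is lossless.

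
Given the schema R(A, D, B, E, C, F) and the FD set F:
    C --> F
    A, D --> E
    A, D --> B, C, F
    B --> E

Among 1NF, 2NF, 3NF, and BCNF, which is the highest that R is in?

2NF

Candidate key: {A, D}. Prime attributes: {A, D}.
For C --> F we have {C}⁺ = {C, F}; {C} is not a superkey, so BCNF fails.
C --> F determines the non-prime attribute {F} from a non-superkey — 3NF is violated.
No proper subset of a key has a non-prime attribute in its closure, so there is no partial dependency; 2NF holds.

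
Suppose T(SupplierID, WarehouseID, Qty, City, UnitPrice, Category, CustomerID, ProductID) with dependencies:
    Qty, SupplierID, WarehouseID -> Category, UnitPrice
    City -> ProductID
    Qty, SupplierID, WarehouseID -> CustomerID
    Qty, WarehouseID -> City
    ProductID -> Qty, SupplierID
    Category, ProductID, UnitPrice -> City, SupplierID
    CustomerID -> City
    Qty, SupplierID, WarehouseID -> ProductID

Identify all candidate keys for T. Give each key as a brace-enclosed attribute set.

{WarehouseID} never appears on the right of any FD, so every key must include it.
{City, WarehouseID}⁺ = {Category, City, CustomerID, ProductID, Qty, SupplierID, UnitPrice, WarehouseID}, which is every attribute, so {City, WarehouseID} is a candidate key.
{CustomerID, WarehouseID}⁺ = {Category, City, CustomerID, ProductID, Qty, SupplierID, UnitPrice, WarehouseID}, which is every attribute, so {CustomerID, WarehouseID} is a candidate key.
{ProductID, WarehouseID}⁺ = {Category, City, CustomerID, ProductID, Qty, SupplierID, UnitPrice, WarehouseID}, which is every attribute, so {ProductID, WarehouseID} is a candidate key.
{Qty, WarehouseID}⁺ = {Category, City, CustomerID, ProductID, Qty, SupplierID, UnitPrice, WarehouseID}, which is every attribute, so {Qty, WarehouseID} is a candidate key.
No proper subset of any of these is a key, and no other minimal superkey exists.

{City, WarehouseID}, {CustomerID, WarehouseID}, {ProductID, WarehouseID}, {Qty, WarehouseID}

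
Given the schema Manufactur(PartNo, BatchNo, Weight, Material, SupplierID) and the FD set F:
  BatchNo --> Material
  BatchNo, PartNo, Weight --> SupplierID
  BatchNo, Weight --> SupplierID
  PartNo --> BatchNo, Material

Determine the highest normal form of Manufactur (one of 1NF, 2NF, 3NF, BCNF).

1NF

Candidate key: {PartNo, Weight}. Prime attributes: {PartNo, Weight}.
BatchNo --> Material: {BatchNo}⁺ = {BatchNo, Material}, which is not all of the attributes, so the left side is not a superkey — BCNF is violated.
BatchNo --> Material determines the non-prime attribute {Material} from a non-superkey — 3NF is violated.
The proper key subset {PartNo} of {PartNo, Weight} determines non-prime {BatchNo, Material}, so the relation is not even in 2NF.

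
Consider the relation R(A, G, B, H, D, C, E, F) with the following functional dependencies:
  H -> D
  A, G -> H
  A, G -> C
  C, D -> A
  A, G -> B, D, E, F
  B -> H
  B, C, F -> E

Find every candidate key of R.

{A, G}, {B, C, G}, {C, D, G}, {C, G, H}

{G} never appears on the right of any FD, so every key must include it.
{A, G}⁺ = {A, B, C, D, E, F, G, H} — all of the relation — so {A, G} is a candidate key.
{B, C, G}⁺ = {A, B, C, D, E, F, G, H} — all of the relation — so {B, C, G} is a candidate key.
{C, D, G}⁺ = {A, B, C, D, E, F, G, H} — all of the relation — so {C, D, G} is a candidate key.
{C, G, H}⁺ = {A, B, C, D, E, F, G, H} — all of the relation — so {C, G, H} is a candidate key.
These are minimal and exhaustive — every other superkey contains one of them.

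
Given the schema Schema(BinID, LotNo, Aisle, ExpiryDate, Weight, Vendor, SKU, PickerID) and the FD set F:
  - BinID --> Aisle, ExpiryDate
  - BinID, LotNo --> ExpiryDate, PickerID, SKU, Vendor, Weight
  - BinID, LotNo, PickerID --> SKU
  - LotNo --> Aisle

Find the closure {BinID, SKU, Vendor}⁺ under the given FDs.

{Aisle, BinID, ExpiryDate, SKU, Vendor}

Start with {BinID, SKU, Vendor}.
BinID --> Aisle, ExpiryDate applies; add {Aisle, ExpiryDate} → now {Aisle, BinID, ExpiryDate, SKU, Vendor}.
No further FD applies.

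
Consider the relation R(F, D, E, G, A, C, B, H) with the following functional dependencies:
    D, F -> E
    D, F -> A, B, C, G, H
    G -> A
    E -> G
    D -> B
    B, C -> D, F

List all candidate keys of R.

{B, C}, {C, D}, {D, F}

{B, C} is a candidate key since {B, C}⁺ = {A, B, C, D, E, F, G, H} covers every attribute.
{C, D} is a candidate key since {C, D}⁺ = {A, B, C, D, E, F, G, H} covers every attribute.
{D, F} is a candidate key since {D, F}⁺ = {A, B, C, D, E, F, G, H} covers every attribute.
No proper subset of any of these is a key, and no other minimal superkey exists.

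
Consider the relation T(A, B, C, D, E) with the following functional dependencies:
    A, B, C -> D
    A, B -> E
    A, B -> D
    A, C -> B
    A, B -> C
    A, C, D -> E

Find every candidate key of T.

No FD produces {A}, so it must be in every candidate key.
{A, B}⁺ = {A, B, C, D, E}, which is every attribute, so {A, B} is a candidate key.
{A, C}⁺ = {A, B, C, D, E}, which is every attribute, so {A, C} is a candidate key.
Any other superkey properly contains one of these, so there are no further candidate keys.

{A, B}, {A, C}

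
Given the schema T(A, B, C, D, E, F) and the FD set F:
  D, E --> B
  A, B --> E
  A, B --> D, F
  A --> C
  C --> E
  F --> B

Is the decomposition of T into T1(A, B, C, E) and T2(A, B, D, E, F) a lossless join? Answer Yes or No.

T1 ∩ T2 = {A, B, E}; its closure under F is {A, B, C, D, E, F}.
This includes all of T1, so the common attributes are a superkey of T1 — the join is lossless.

Yes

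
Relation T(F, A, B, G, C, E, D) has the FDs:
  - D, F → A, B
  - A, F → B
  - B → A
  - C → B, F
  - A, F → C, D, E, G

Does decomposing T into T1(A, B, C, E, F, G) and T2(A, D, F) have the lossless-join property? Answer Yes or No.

The shared attributes are {A, F} and {A, F}⁺ = {A, B, C, D, E, F, G}.
T1 is contained in that closure, so T1 ∩ T2 → T1 holds and the join is lossless.

Yes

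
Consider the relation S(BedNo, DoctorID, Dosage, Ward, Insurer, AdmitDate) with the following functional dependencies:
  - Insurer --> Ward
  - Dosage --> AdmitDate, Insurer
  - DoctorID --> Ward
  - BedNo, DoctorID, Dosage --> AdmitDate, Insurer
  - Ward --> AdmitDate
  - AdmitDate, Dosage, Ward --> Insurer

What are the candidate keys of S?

{BedNo, DoctorID, Dosage}

{BedNo, DoctorID, Dosage} never appear on the right of any FD, so every key must include all of them.
{BedNo, DoctorID, Dosage} is a candidate key since {BedNo, DoctorID, Dosage}⁺ = {AdmitDate, BedNo, DoctorID, Dosage, Insurer, Ward} covers every attribute.
No smaller or unrelated set reaches every attribute, so there are no other keys.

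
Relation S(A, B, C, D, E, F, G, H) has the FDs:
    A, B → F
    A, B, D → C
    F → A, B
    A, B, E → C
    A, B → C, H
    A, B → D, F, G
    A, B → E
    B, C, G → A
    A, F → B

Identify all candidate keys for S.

{A, B}, {B, C, G}, {F}

{F}⁺ = {A, B, C, D, E, F, G, H} — all of the relation — so {F} is a candidate key.
{A, B}⁺ = {A, B, C, D, E, F, G, H} — all of the relation — so {A, B} is a candidate key.
{B, C, G}⁺ = {A, B, C, D, E, F, G, H} — all of the relation — so {B, C, G} is a candidate key.
These are minimal and exhaustive — every other superkey contains one of them.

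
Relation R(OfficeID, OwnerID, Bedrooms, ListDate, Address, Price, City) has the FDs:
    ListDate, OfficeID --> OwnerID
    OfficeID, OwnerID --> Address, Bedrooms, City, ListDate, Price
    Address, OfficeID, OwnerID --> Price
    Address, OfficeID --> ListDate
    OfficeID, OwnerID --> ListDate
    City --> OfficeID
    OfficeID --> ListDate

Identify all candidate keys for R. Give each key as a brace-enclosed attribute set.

{City}, {OfficeID}

{City} is a candidate key since {City}⁺ = {Address, Bedrooms, City, ListDate, OfficeID, OwnerID, Price} covers every attribute.
{OfficeID} is a candidate key since {OfficeID}⁺ = {Address, Bedrooms, City, ListDate, OfficeID, OwnerID, Price} covers every attribute.
No proper subset of any of these is a key, and no other minimal superkey exists.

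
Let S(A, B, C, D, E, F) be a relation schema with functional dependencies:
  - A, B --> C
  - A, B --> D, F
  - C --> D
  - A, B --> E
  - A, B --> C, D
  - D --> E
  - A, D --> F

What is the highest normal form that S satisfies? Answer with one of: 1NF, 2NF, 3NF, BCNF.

2NF

Candidate key: {A, B}. Prime attributes: {A, B}.
C --> D breaks BCNF: {C}⁺ = {C, D, E}, so {C} is not a superkey.
C --> D has non-prime {D} on the right and a non-superkey on the left, so 3NF fails.
No proper subset of a key has a non-prime attribute in its closure, so there is no partial dependency; 2NF holds.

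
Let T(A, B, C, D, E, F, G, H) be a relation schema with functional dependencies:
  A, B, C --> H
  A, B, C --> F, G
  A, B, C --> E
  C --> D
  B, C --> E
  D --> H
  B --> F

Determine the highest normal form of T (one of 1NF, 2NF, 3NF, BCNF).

Candidate key: {A, B, C}. Prime attributes: {A, B, C}.
C --> D breaks BCNF: {C}⁺ = {C, D, H}, so {C} is not a superkey.
C --> D determines the non-prime attribute {D} from a non-superkey — 3NF is violated.
Since {B} ⊂ {A, B, C} and {B}⁺ ⊇ {F} with {F} non-prime, there is a partial dependency; 2NF fails.

1NF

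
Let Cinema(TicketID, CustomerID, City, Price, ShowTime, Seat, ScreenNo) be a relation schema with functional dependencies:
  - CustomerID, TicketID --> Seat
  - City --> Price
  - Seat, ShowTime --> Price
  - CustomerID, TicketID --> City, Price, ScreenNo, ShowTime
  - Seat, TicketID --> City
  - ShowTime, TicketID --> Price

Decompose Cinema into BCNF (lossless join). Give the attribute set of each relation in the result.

{City, Price}; {City, Seat, TicketID}; {CustomerID, ScreenNo, Seat, ShowTime, TicketID}

Candidate key of the original relation: {CustomerID, TicketID}.
In {City, CustomerID, Price, ScreenNo, Seat, ShowTime, TicketID}, {City} is not a superkey ({City}⁺ restricted to this set is {City, Price}), so split on City --> Price into {City, Price} and {City, CustomerID, ScreenNo, Seat, ShowTime, TicketID}.
{City, Price} has no BCNF violation.
In {City, CustomerID, ScreenNo, Seat, ShowTime, TicketID}, {Seat, TicketID} is not a superkey ({Seat, TicketID}⁺ restricted to this set is {City, Seat, TicketID}), so split on Seat, TicketID --> City into {City, Seat, TicketID} and {CustomerID, ScreenNo, Seat, ShowTime, TicketID}.
{City, Seat, TicketID} has no BCNF violation.
{CustomerID, ScreenNo, Seat, ShowTime, TicketID} has no BCNF violation.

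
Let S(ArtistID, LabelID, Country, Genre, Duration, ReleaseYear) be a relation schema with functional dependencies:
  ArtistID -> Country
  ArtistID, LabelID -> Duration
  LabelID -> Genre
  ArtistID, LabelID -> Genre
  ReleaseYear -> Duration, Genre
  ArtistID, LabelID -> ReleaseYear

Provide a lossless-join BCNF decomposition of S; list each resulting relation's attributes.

{ArtistID, Country}; {ArtistID, LabelID, ReleaseYear}; {Duration, ReleaseYear}; {Genre, LabelID}

Candidate key of the original relation: {ArtistID, LabelID}.
In {ArtistID, Country, Duration, Genre, LabelID, ReleaseYear}, {ArtistID} is not a superkey ({ArtistID}⁺ restricted to this set is {ArtistID, Country}), so split on ArtistID -> Country into {ArtistID, Country} and {ArtistID, Duration, Genre, LabelID, ReleaseYear}.
{ArtistID, Country} is in BCNF.
In {ArtistID, Duration, Genre, LabelID, ReleaseYear}, {LabelID} is not a superkey ({LabelID}⁺ restricted to this set is {Genre, LabelID}), so split on LabelID -> Genre into {Genre, LabelID} and {ArtistID, Duration, LabelID, ReleaseYear}.
{Genre, LabelID} is in BCNF.
In {ArtistID, Duration, LabelID, ReleaseYear}, {ReleaseYear} is not a superkey ({ReleaseYear}⁺ restricted to this set is {Duration, ReleaseYear}), so split on ReleaseYear -> Duration into {Duration, ReleaseYear} and {ArtistID, LabelID, ReleaseYear}.
{Duration, ReleaseYear} is in BCNF.
{ArtistID, LabelID, ReleaseYear} is in BCNF.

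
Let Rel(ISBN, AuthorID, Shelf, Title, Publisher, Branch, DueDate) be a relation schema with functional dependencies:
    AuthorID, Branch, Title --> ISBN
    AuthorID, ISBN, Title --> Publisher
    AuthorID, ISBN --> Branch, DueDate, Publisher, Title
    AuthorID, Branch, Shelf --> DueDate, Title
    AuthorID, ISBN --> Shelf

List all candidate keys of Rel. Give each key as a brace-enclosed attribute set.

{AuthorID, Branch, Shelf}, {AuthorID, Branch, Title}, {AuthorID, ISBN}

No FD produces {AuthorID}, so it must be in every candidate key.
{AuthorID, ISBN}⁺ = {AuthorID, Branch, DueDate, ISBN, Publisher, Shelf, Title}, which is every attribute, so {AuthorID, ISBN} is a candidate key.
{AuthorID, Branch, Shelf}⁺ = {AuthorID, Branch, DueDate, ISBN, Publisher, Shelf, Title}, which is every attribute, so {AuthorID, Branch, Shelf} is a candidate key.
{AuthorID, Branch, Title}⁺ = {AuthorID, Branch, DueDate, ISBN, Publisher, Shelf, Title}, which is every attribute, so {AuthorID, Branch, Title} is a candidate key.
These are minimal and exhaustive — every other superkey contains one of them.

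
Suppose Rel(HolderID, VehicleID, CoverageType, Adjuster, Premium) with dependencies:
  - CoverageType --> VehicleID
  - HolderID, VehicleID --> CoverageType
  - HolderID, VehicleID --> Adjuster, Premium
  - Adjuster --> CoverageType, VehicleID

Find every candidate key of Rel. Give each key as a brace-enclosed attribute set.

Attributes never on any right-hand side: {HolderID} — every candidate key must contain it.
{Adjuster, HolderID} is a candidate key since {Adjuster, HolderID}⁺ = {Adjuster, CoverageType, HolderID, Premium, VehicleID} covers every attribute.
{CoverageType, HolderID} is a candidate key since {CoverageType, HolderID}⁺ = {Adjuster, CoverageType, HolderID, Premium, VehicleID} covers every attribute.
{HolderID, VehicleID} is a candidate key since {HolderID, VehicleID}⁺ = {Adjuster, CoverageType, HolderID, Premium, VehicleID} covers every attribute.
Any other superkey properly contains one of these, so there are no further candidate keys.

{Adjuster, HolderID}, {CoverageType, HolderID}, {HolderID, VehicleID}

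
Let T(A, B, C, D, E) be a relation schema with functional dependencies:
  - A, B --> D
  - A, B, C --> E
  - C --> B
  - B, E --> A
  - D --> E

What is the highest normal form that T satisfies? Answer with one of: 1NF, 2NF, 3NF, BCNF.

1NF

Candidate keys: {A, C}, {C, D}, {C, E}. Prime attributes: {A, C, D, E}.
For A, B --> D we have {A, B}⁺ = {A, B, D, E}; {A, B} is not a superkey, so BCNF fails.
C --> B determines the non-prime attribute {B} from a non-superkey — 3NF is violated.
Since {C} ⊂ {A, C} and {C}⁺ ⊇ {B} with {B} non-prime, there is a partial dependency; 2NF fails.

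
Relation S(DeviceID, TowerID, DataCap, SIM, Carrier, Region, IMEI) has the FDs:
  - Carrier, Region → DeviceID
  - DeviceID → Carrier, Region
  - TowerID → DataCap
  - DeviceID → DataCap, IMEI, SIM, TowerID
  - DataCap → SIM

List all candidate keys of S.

{Carrier, Region}, {DeviceID}

Closure of {DeviceID} is {Carrier, DataCap, DeviceID, IMEI, Region, SIM, TowerID}, the whole schema; {DeviceID} is a candidate key.
Closure of {Carrier, Region} is {Carrier, DataCap, DeviceID, IMEI, Region, SIM, TowerID}, the whole schema; {Carrier, Region} is a candidate key.
No proper subset of any of these is a key, and no other minimal superkey exists.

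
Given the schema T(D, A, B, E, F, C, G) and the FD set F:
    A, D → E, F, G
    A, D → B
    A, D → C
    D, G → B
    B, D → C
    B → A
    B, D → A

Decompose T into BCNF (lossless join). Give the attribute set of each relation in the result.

Candidate keys of the original relation: {A, D}, {B, D}, {D, G}.
In {A, B, C, D, E, F, G}, {B} is not a superkey ({B}⁺ restricted to this set is {A, B}), so split on B → A into {A, B} and {B, C, D, E, F, G}.
{A, B}: every determinant is a superkey — BCNF.
{B, C, D, E, F, G}: every determinant is a superkey — BCNF.

{A, B}; {B, C, D, E, F, G}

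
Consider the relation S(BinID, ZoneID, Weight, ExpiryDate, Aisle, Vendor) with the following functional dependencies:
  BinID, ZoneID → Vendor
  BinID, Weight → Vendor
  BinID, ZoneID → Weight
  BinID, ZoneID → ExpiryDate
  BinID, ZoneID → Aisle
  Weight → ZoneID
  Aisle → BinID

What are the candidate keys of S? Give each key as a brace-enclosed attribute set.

{Aisle, Weight}, {Aisle, ZoneID}, {BinID, Weight}, {BinID, ZoneID}

Closure of {Aisle, Weight} is {Aisle, BinID, ExpiryDate, Vendor, Weight, ZoneID}, the whole schema; {Aisle, Weight} is a candidate key.
Closure of {Aisle, ZoneID} is {Aisle, BinID, ExpiryDate, Vendor, Weight, ZoneID}, the whole schema; {Aisle, ZoneID} is a candidate key.
Closure of {BinID, Weight} is {Aisle, BinID, ExpiryDate, Vendor, Weight, ZoneID}, the whole schema; {BinID, Weight} is a candidate key.
Closure of {BinID, ZoneID} is {Aisle, BinID, ExpiryDate, Vendor, Weight, ZoneID}, the whole schema; {BinID, ZoneID} is a candidate key.
No proper subset of any of these is a key, and no other minimal superkey exists.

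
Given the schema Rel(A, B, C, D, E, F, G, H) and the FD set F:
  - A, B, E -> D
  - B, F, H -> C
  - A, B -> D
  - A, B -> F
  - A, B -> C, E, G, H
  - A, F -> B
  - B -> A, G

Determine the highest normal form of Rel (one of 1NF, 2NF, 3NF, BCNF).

BCNF

Candidate keys: {A, F}, {B}. Prime attributes: {A, B, F}.
The left-hand side of every FD is a superkey, so BCNF is satisfied.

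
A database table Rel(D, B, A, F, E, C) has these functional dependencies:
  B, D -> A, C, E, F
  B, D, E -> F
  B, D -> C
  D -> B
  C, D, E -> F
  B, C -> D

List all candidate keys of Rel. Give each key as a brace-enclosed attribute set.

{B, C}, {D}

{D}⁺ = {A, B, C, D, E, F} — all of the relation — so {D} is a candidate key.
{B, C}⁺ = {A, B, C, D, E, F} — all of the relation — so {B, C} is a candidate key.
No proper subset of any of these is a key, and no other minimal superkey exists.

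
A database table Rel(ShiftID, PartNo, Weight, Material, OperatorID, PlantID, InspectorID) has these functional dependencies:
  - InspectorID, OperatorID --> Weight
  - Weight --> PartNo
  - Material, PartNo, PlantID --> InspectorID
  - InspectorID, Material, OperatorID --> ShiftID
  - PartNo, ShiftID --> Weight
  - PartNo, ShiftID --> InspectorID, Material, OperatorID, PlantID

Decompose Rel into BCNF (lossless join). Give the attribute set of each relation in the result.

Candidate keys of the original relation: {InspectorID, Material, OperatorID}, {InspectorID, OperatorID, ShiftID}, {Material, OperatorID, PartNo, PlantID}, {Material, OperatorID, PlantID, Weight}, {PartNo, ShiftID}, {ShiftID, Weight}.
{InspectorID, Material, OperatorID, PartNo, PlantID, ShiftID, Weight}: {InspectorID, OperatorID} determines {InspectorID, OperatorID, PartNo, Weight} here but is not a superkey — split on InspectorID, OperatorID --> PartNo, Weight, giving {InspectorID, OperatorID, PartNo, Weight} and {InspectorID, Material, OperatorID, PlantID, ShiftID}.
{InspectorID, OperatorID, PartNo, Weight}: {Weight} determines {PartNo, Weight} here but is not a superkey — split on Weight --> PartNo, giving {PartNo, Weight} and {InspectorID, OperatorID, Weight}.
{PartNo, Weight}: every determinant is a superkey — BCNF.
{InspectorID, OperatorID, Weight}: every determinant is a superkey — BCNF.
{InspectorID, Material, OperatorID, PlantID, ShiftID}: every determinant is a superkey — BCNF.

{InspectorID, Material, OperatorID, PlantID, ShiftID}; {InspectorID, OperatorID, Weight}; {PartNo, Weight}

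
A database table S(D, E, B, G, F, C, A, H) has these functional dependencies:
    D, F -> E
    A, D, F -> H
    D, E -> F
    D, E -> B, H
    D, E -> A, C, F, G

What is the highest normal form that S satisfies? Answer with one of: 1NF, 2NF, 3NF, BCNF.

Candidate keys: {D, E}, {D, F}. Prime attributes: {D, E, F}.
The left-hand side of every FD is a superkey, so BCNF is satisfied.

BCNF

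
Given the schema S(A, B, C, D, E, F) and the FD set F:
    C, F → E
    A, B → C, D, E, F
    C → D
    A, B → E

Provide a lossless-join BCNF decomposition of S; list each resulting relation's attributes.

{A, B, C, F}; {C, D}; {C, E, F}

Candidate key of the original relation: {A, B}.
Within {A, B, C, D, E, F}: {C, F}⁺ ∩ {A, B, C, D, E, F} = {C, D, E, F}, not the whole set, so C, F → D, E violates BCNF; decompose into {C, D, E, F} and {A, B, C, F}.
Within {C, D, E, F}: {C}⁺ ∩ {C, D, E, F} = {C, D}, not the whole set, so C → D violates BCNF; decompose into {C, D} and {C, E, F}.
{C, D} is in BCNF.
{C, E, F} is in BCNF.
{A, B, C, F} is in BCNF.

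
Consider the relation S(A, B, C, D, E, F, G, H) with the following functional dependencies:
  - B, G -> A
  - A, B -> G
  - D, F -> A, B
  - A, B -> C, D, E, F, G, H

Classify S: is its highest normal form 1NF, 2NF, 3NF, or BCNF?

Candidate keys: {A, B}, {B, G}, {D, F}. Prime attributes: {A, B, D, F, G}.
The left-hand side of every FD is a superkey, so BCNF is satisfied.

BCNF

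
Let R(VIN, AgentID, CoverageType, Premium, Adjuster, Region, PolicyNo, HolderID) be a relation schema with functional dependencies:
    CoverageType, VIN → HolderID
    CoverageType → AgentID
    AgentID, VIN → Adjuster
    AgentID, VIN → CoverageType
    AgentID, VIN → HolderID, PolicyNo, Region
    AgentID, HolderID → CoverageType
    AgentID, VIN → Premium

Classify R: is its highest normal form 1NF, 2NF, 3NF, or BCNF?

3NF

Candidate keys: {AgentID, VIN}, {CoverageType, VIN}. Prime attributes: {AgentID, CoverageType, VIN}.
For CoverageType → AgentID we have {CoverageType}⁺ = {AgentID, CoverageType}; {CoverageType} is not a superkey, so BCNF fails.
Since {AgentID} ⊆ prime attributes and every other non-superkey FD also has a prime right side, the schema is in 3NF.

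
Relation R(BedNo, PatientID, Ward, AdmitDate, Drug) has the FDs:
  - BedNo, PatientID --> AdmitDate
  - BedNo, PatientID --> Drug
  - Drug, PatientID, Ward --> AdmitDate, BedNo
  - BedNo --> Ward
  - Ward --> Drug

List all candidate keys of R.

{BedNo, PatientID}, {PatientID, Ward}

Attributes never on any right-hand side: {PatientID} — every candidate key must contain it.
Closure of {BedNo, PatientID} is {AdmitDate, BedNo, Drug, PatientID, Ward}, the whole schema; {BedNo, PatientID} is a candidate key.
Closure of {PatientID, Ward} is {AdmitDate, BedNo, Drug, PatientID, Ward}, the whole schema; {PatientID, Ward} is a candidate key.
No proper subset of any of these is a key, and no other minimal superkey exists.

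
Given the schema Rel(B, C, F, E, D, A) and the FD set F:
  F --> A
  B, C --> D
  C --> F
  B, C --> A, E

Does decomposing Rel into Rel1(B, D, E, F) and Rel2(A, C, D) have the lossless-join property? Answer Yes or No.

No

The shared attributes are {D} and {D}⁺ = {D}.
Rel1 ⊄ {D} and Rel2 ⊄ {D}, so the split is lossy.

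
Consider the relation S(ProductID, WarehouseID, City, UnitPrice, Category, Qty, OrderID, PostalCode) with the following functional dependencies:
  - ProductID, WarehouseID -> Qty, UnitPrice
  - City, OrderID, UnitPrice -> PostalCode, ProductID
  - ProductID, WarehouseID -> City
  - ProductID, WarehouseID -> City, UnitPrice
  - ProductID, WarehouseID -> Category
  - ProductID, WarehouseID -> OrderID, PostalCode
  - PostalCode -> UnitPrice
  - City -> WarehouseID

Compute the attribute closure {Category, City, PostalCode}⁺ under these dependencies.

Start with {Category, City, PostalCode}.
PostalCode -> UnitPrice applies; add {UnitPrice} → now {Category, City, PostalCode, UnitPrice}.
City -> WarehouseID applies; add {WarehouseID} → now {Category, City, PostalCode, UnitPrice, WarehouseID}.
No further FD applies.

{Category, City, PostalCode, UnitPrice, WarehouseID}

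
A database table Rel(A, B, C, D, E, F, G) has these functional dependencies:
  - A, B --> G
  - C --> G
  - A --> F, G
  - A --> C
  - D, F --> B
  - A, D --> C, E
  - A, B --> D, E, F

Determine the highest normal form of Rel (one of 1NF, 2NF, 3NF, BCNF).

1NF

Candidate keys: {A, B}, {A, D}. Prime attributes: {A, B, D}.
C --> G breaks BCNF: {C}⁺ = {C, G}, so {C} is not a superkey.
C --> G determines the non-prime attribute {G} from a non-superkey — 3NF is violated.
Since {A} ⊂ {A, B} and {A}⁺ ⊇ {C, F, G} with {C, F, G} non-prime, there is a partial dependency; 2NF fails.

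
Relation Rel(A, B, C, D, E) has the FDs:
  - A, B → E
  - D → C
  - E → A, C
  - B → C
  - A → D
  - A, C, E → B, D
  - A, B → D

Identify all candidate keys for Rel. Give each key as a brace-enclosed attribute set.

{A, B}, {E}

{E} is a candidate key since {E}⁺ = {A, B, C, D, E} covers every attribute.
{A, B} is a candidate key since {A, B}⁺ = {A, B, C, D, E} covers every attribute.
These are minimal and exhaustive — every other superkey contains one of them.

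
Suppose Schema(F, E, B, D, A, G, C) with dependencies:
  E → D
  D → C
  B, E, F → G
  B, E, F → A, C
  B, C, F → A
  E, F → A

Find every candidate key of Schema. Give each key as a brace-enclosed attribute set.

Attributes never on any right-hand side: {B, E, F} — every candidate key must contain all of them.
{B, E, F} is a candidate key since {B, E, F}⁺ = {A, B, C, D, E, F, G} covers every attribute.
No smaller or unrelated set reaches every attribute, so there are no other keys.

{B, E, F}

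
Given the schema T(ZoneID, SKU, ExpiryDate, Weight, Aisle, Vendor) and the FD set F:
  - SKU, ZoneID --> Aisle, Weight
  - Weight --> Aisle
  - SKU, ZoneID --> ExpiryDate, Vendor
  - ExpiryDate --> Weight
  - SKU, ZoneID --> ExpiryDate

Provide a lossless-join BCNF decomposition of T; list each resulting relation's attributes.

{Aisle, Weight}; {ExpiryDate, SKU, Vendor, ZoneID}; {ExpiryDate, Weight}

Candidate key of the original relation: {SKU, ZoneID}.
In {Aisle, ExpiryDate, SKU, Vendor, Weight, ZoneID}, {Weight} is not a superkey ({Weight}⁺ restricted to this set is {Aisle, Weight}), so split on Weight --> Aisle into {Aisle, Weight} and {ExpiryDate, SKU, Vendor, Weight, ZoneID}.
{Aisle, Weight} is in BCNF.
In {ExpiryDate, SKU, Vendor, Weight, ZoneID}, {ExpiryDate} is not a superkey ({ExpiryDate}⁺ restricted to this set is {ExpiryDate, Weight}), so split on ExpiryDate --> Weight into {ExpiryDate, Weight} and {ExpiryDate, SKU, Vendor, ZoneID}.
{ExpiryDate, Weight} is in BCNF.
{ExpiryDate, SKU, Vendor, ZoneID} is in BCNF.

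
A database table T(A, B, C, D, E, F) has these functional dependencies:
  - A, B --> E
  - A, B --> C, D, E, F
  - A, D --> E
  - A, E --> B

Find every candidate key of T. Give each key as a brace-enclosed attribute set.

{A, B}, {A, D}, {A, E}

{A} never appears on the right of any FD, so every key must include it.
{A, B} is a candidate key since {A, B}⁺ = {A, B, C, D, E, F} covers every attribute.
{A, D} is a candidate key since {A, D}⁺ = {A, B, C, D, E, F} covers every attribute.
{A, E} is a candidate key since {A, E}⁺ = {A, B, C, D, E, F} covers every attribute.
These are minimal and exhaustive — every other superkey contains one of them.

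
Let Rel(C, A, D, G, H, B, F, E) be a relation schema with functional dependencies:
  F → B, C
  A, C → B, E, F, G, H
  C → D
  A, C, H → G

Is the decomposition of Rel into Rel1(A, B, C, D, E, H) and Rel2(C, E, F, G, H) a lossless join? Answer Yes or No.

Rel1 ∩ Rel2 = {C, E, H}; its closure under F is {C, D, E, H}.
The closure covers neither Rel1 nor Rel2 entirely; the join is not lossless.

No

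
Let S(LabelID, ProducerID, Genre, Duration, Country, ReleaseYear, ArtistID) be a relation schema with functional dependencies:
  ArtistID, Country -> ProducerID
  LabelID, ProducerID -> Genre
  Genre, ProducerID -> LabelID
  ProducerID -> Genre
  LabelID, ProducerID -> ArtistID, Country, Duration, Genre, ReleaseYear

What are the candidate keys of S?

{ProducerID} is a candidate key since {ProducerID}⁺ = {ArtistID, Country, Duration, Genre, LabelID, ProducerID, ReleaseYear} covers every attribute.
{ArtistID, Country} is a candidate key since {ArtistID, Country}⁺ = {ArtistID, Country, Duration, Genre, LabelID, ProducerID, ReleaseYear} covers every attribute.
No proper subset of any of these is a key, and no other minimal superkey exists.

{ArtistID, Country}, {ProducerID}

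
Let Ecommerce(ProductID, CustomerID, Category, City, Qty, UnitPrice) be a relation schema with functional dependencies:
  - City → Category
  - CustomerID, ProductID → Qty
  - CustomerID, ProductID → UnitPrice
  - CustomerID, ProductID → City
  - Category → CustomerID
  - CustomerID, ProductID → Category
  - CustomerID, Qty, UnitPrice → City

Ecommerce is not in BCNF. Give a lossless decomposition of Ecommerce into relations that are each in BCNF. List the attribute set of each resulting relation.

{Category, City}; {Category, CustomerID}; {City, ProductID, Qty, UnitPrice}

Candidate keys of the original relation: {Category, ProductID}, {City, ProductID}, {CustomerID, ProductID}.
In {Category, City, CustomerID, ProductID, Qty, UnitPrice}, {City} is not a superkey ({City}⁺ restricted to this set is {Category, City, CustomerID}), so split on City → Category, CustomerID into {Category, City, CustomerID} and {City, ProductID, Qty, UnitPrice}.
In {Category, City, CustomerID}, {Category} is not a superkey ({Category}⁺ restricted to this set is {Category, CustomerID}), so split on Category → CustomerID into {Category, CustomerID} and {Category, City}.
{Category, CustomerID}: every determinant is a superkey — BCNF.
{Category, City}: every determinant is a superkey — BCNF.
{City, ProductID, Qty, UnitPrice}: every determinant is a superkey — BCNF.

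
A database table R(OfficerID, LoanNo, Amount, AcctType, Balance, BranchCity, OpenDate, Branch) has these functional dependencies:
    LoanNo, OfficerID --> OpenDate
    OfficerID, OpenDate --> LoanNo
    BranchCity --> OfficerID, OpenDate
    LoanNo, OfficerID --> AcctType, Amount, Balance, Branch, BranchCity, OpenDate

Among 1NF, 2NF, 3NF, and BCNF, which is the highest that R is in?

BCNF

Candidate keys: {BranchCity}, {LoanNo, OfficerID}, {OfficerID, OpenDate}. Prime attributes: {BranchCity, LoanNo, OfficerID, OpenDate}.
Every FD has a superkey on the left, so the relation is in BCNF.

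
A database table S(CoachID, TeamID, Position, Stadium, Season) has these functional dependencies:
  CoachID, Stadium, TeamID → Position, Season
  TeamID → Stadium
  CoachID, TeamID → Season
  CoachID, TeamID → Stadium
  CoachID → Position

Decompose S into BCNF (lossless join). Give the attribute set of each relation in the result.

{CoachID, Position}; {CoachID, Season, TeamID}; {Stadium, TeamID}

Candidate key of the original relation: {CoachID, TeamID}.
In {CoachID, Position, Season, Stadium, TeamID}, {TeamID} is not a superkey ({TeamID}⁺ restricted to this set is {Stadium, TeamID}), so split on TeamID → Stadium into {Stadium, TeamID} and {CoachID, Position, Season, TeamID}.
{Stadium, TeamID}: every determinant is a superkey — BCNF.
In {CoachID, Position, Season, TeamID}, {CoachID} is not a superkey ({CoachID}⁺ restricted to this set is {CoachID, Position}), so split on CoachID → Position into {CoachID, Position} and {CoachID, Season, TeamID}.
{CoachID, Position}: every determinant is a superkey — BCNF.
{CoachID, Season, TeamID}: every determinant is a superkey — BCNF.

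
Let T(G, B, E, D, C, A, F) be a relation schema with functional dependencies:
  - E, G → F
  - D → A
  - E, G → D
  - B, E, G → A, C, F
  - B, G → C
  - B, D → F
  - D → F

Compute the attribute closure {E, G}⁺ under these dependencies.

{A, D, E, F, G}

Start with {E, G}.
E, G → F applies; add {F} → now {E, F, G}.
E, G → D applies; add {D} → now {D, E, F, G}.
D → A applies; add {A} → now {A, D, E, F, G}.
No further FD applies.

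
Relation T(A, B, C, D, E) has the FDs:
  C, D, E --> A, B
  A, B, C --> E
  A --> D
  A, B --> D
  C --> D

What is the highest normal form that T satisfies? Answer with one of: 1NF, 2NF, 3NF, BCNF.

1NF

Candidate keys: {A, B, C}, {C, E}. Prime attributes: {A, B, C, E}.
A --> D: {A}⁺ = {A, D}, which is not all of the attributes, so the left side is not a superkey — BCNF is violated.
Because {D} is non-prime and the left side of A --> D is not a superkey, the relation is not in 3NF.
The proper key subset {C} of {C, E} determines non-prime {D}, so the relation is not even in 2NF.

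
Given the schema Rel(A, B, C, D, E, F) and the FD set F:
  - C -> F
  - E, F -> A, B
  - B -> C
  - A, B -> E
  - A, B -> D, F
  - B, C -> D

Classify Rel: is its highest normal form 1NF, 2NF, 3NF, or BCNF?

Candidate keys: {A, B}, {B, E}, {C, E}, {E, F}. Prime attributes: {A, B, C, E, F}.
C -> F breaks BCNF: {C}⁺ = {C, F}, so {C} is not a superkey.
B, C -> D determines the non-prime attribute {D} from a non-superkey — 3NF is violated.
The proper key subset {B} of {A, B} determines non-prime {D}, so the relation is not even in 2NF.

1NF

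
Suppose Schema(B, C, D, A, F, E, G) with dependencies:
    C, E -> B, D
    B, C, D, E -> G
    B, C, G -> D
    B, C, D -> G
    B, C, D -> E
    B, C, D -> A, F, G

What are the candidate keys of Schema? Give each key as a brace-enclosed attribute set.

{B, C, D}, {B, C, G}, {C, E}

Attributes never on any right-hand side: {C} — every candidate key must contain it.
{C, E}⁺ = {A, B, C, D, E, F, G}, which is every attribute, so {C, E} is a candidate key.
{B, C, D}⁺ = {A, B, C, D, E, F, G}, which is every attribute, so {B, C, D} is a candidate key.
{B, C, G}⁺ = {A, B, C, D, E, F, G}, which is every attribute, so {B, C, G} is a candidate key.
No proper subset of any of these is a key, and no other minimal superkey exists.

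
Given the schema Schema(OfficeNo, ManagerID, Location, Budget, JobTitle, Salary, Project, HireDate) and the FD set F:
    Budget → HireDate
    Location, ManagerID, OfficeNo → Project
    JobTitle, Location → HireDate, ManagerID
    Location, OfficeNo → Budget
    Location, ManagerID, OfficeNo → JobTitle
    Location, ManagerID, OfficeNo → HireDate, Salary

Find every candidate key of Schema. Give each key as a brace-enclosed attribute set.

{JobTitle, Location, OfficeNo}, {Location, ManagerID, OfficeNo}

Attributes never on any right-hand side: {Location, OfficeNo} — every candidate key must contain all of them.
{JobTitle, Location, OfficeNo}⁺ = {Budget, HireDate, JobTitle, Location, ManagerID, OfficeNo, Project, Salary} — all of the relation — so {JobTitle, Location, OfficeNo} is a candidate key.
{Location, ManagerID, OfficeNo}⁺ = {Budget, HireDate, JobTitle, Location, ManagerID, OfficeNo, Project, Salary} — all of the relation — so {Location, ManagerID, OfficeNo} is a candidate key.
These are minimal and exhaustive — every other superkey contains one of them.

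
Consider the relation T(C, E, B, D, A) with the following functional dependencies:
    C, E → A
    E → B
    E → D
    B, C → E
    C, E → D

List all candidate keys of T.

{C} never appears on the right of any FD, so every key must include it.
{B, C}⁺ = {A, B, C, D, E} — all of the relation — so {B, C} is a candidate key.
{C, E}⁺ = {A, B, C, D, E} — all of the relation — so {C, E} is a candidate key.
Any other superkey properly contains one of these, so there are no further candidate keys.

{B, C}, {C, E}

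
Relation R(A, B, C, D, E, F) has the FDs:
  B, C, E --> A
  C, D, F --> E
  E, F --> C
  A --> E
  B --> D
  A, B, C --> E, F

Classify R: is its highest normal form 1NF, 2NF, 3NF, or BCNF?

Candidate keys: {A, B, C}, {A, B, F}, {B, C, E}, {B, C, F}, {B, E, F}. Prime attributes: {A, B, C, E, F}.
For C, D, F --> E we have {C, D, F}⁺ = {C, D, E, F}; {C, D, F} is not a superkey, so BCNF fails.
B --> D determines the non-prime attribute {D} from a non-superkey — 3NF is violated.
{B} is a proper subset of the key {A, B, C}, and {B}⁺ contains the non-prime attribute {D} — a partial dependency, so 2NF is violated.

1NF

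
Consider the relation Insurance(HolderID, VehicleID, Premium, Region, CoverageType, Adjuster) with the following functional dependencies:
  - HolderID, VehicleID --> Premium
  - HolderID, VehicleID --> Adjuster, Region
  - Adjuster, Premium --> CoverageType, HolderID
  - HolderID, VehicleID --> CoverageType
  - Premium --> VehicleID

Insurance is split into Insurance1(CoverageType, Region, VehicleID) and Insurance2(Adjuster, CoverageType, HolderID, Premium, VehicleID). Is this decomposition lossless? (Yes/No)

No

Common attributes: {CoverageType, VehicleID}; their closure is {CoverageType, VehicleID}.
Insurance1 ⊄ {CoverageType, VehicleID} and Insurance2 ⊄ {CoverageType, VehicleID}, so the split is lossy.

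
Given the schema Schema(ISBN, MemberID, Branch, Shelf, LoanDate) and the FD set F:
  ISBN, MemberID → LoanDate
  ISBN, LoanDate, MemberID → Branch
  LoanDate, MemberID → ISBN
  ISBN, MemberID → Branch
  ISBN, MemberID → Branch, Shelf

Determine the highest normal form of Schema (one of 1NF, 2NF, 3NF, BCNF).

Candidate keys: {ISBN, MemberID}, {LoanDate, MemberID}. Prime attributes: {ISBN, LoanDate, MemberID}.
Every FD has a superkey on the left, so the relation is in BCNF.

BCNF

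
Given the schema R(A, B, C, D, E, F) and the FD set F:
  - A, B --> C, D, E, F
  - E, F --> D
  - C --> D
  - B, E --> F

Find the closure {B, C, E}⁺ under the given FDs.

Start with {B, C, E}.
C --> D applies; add {D} → now {B, C, D, E}.
B, E --> F applies; add {F} → now {B, C, D, E, F}.
No further FD applies.

{B, C, D, E, F}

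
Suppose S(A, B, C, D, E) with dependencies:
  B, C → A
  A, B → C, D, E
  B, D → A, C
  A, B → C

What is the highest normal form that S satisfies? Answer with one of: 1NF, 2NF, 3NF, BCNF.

Candidate keys: {A, B}, {B, C}, {B, D}. Prime attributes: {A, B, C, D}.
Every FD has a superkey on the left, so the relation is in BCNF.

BCNF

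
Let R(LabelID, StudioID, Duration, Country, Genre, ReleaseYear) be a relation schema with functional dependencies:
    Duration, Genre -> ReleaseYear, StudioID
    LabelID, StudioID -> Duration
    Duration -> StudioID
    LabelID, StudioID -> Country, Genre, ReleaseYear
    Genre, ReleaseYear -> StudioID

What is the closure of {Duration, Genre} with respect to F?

Start with {Duration, Genre}.
Duration, Genre -> ReleaseYear, StudioID applies; add {ReleaseYear, StudioID} → now {Duration, Genre, ReleaseYear, StudioID}.
No further FD applies.

{Duration, Genre, ReleaseYear, StudioID}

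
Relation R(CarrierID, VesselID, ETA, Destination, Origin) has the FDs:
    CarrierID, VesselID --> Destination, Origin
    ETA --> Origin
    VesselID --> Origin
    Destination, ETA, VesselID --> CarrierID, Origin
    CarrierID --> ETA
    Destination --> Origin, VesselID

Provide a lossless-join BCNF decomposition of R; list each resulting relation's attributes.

{CarrierID, Destination}; {CarrierID, ETA}; {Destination, VesselID}; {ETA, Origin}

Candidate keys of the original relation: {CarrierID, Destination}, {CarrierID, VesselID}, {Destination, ETA}.
{CarrierID, Destination, ETA, Origin, VesselID}: {ETA} determines {ETA, Origin} here but is not a superkey — split on ETA --> Origin, giving {ETA, Origin} and {CarrierID, Destination, ETA, VesselID}.
{ETA, Origin} has no BCNF violation.
{CarrierID, Destination, ETA, VesselID}: {CarrierID} determines {CarrierID, ETA} here but is not a superkey — split on CarrierID --> ETA, giving {CarrierID, ETA} and {CarrierID, Destination, VesselID}.
{CarrierID, ETA} has no BCNF violation.
{CarrierID, Destination, VesselID}: {Destination} determines {Destination, VesselID} here but is not a superkey — split on Destination --> VesselID, giving {Destination, VesselID} and {CarrierID, Destination}.
{Destination, VesselID} has no BCNF violation.
{CarrierID, Destination} has no BCNF violation.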